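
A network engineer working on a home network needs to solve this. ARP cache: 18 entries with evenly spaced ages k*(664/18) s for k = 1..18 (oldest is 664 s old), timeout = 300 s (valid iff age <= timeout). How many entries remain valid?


Ages are k * 664/18 s for k = 1..18 (spacing = 36.8889 s).
Entry k is valid iff k * 664/18 <= 300 iff k <= 18 * 300 / 664 = 8.1325
n_valid = floor(8.1325) = 8
(n_stale = 18 - 8 = 10)

8


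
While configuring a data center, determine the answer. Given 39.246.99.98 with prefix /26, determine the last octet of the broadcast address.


Given: IP = 39.246.99.98, prefix = /26
Host bits = 32 - 26 = 6
Network last octet = 98 AND mask = 64
Host part size = 2^6 - 1 = 63
Broadcast last octet = 64 OR 63 = 127

127


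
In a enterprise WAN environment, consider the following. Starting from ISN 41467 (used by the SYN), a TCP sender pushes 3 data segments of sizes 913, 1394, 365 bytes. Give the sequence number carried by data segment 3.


The SYN occupies sequence number ISN = 41467, so the first data byte is ISN + 1 = 41468.
SEQ of data segment i = (ISN + 1) + sum of payload sizes of segments 1..i-1.
Segment 1: SEQ = 41468, payload = 913 bytes
Segment 2: SEQ = 42381, payload = 1394 bytes
Segment 3: SEQ = 43775, payload = 365 bytes
SEQ of segment 3 = 41468 + 913 + 1394 = 43775

43775


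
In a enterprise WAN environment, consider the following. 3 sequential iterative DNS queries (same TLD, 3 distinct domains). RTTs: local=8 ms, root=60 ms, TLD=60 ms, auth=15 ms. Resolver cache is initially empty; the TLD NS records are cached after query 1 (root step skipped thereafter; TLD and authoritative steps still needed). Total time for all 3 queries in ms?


Lookup 1 (cold cache): local + root + TLD + auth = 8 + 60 + 60 + 15 = 143 ms
Lookups 2..3 (TLD NS cached -> skip root; new domain -> still ask TLD and auth): local + TLD + auth = 8 + 60 + 15 = 83 ms each
Remaining 2 lookups: 2 * 83 = 166 ms
Total = 143 + 166 = 309 ms

309


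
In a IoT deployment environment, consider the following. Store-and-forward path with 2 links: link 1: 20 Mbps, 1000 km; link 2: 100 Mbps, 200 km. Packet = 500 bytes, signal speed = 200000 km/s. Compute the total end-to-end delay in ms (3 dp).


Packet = 500 bytes = 4000 bits. Store-and-forward: sum (t_trans + t_prop) per link.
Link 1: t_trans = 4000/(20*10^6) s = 0.2000 ms; t_prop = 1000/200000 s = 5.0000 ms; subtotal = 5.2000 ms
Link 2: t_trans = 4000/(100*10^6) s = 0.0400 ms; t_prop = 200/200000 s = 1.0000 ms; subtotal = 1.0400 ms
End-to-end = 5.2000 + 1.0400 = 6.2400 ms -> 6.240 ms (3 dp)

6.240


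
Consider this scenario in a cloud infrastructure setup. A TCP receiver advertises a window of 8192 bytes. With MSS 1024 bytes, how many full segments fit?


Given: RWND = 8192 bytes, MSS = 1024 bytes
Full segments = floor(RWND / MSS)
Full segments = floor(8192 / 1024)
Full segments = floor(8.0) = 8

8


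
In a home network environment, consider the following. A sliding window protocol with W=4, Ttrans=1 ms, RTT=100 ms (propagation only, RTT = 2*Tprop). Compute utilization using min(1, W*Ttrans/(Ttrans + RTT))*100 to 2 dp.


Given: W = 4, Ttrans = 1 ms, RTT = 100 ms (= 2 * Tprop, Tprop = 50 ms)
Cycle time = Ttrans + RTT = 1 + 100 = 101 ms (first packet sent until its ACK returns)
W * Ttrans = 4 * 1 = 4 ms of sending per cycle
W * Ttrans / (Ttrans + RTT) = 4 / 101 = 0.039604
U = min(1, 0.039604) = 0.039604
U% = 3.96%

3.96


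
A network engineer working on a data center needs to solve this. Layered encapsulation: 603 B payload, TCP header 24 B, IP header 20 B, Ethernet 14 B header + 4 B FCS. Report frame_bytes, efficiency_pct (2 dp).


TCP segment = 603 + 24 = 627 B
IP packet = 627 + 20 = 647 B
Ethernet frame = 647 + 14 + 4 = 665 B
Efficiency = app / frame = 603 / 665 = 0.906767 = 90.6767% -> 90.68% (2 dp)

665, 90.68


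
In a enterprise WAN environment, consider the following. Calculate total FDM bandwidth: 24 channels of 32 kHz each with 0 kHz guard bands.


Given: 24 channels, 32 kHz each, guard = 0 kHz
Channel bandwidth = 24 * 32 = 768 kHz
Guard bands = 23 gaps * 0 kHz = 0 kHz
Total = 768 + 0 = 768 kHz

768


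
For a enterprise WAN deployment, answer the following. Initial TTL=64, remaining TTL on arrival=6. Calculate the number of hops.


Given: initial TTL = 64, received TTL = 6
Hops = initial TTL - received TTL
Hops = 64 - 6 = 58

58


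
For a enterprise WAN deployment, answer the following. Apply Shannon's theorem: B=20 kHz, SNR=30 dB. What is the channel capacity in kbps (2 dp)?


Given: B = 20 kHz, SNR = 30 dB
SNR linear = 10^(30/10) = 1000
1 + SNR = 1001
log2(1001) = 9.9672262588
C = 20 * 1000 * 9.9672262588 = 199344.5252 bps
C = 199.344525 kbps -> 199.34 kbps (2 dp)

199.34


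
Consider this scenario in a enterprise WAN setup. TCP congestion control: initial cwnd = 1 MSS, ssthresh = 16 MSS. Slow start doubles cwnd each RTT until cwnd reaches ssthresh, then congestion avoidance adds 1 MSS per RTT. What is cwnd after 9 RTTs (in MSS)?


RTT 0: cwnd = 1 MSS (initial)
RTT 1: cwnd = 2 MSS (slow start, doubled)
RTT 2: cwnd = 4 MSS (slow start, doubled)
RTT 3: cwnd = 8 MSS (slow start, doubled)
RTT 4: cwnd = 16 MSS (slow start, doubled)
RTT 5: cwnd = 17 MSS (congestion avoidance, +1)
RTT 6: cwnd = 18 MSS (congestion avoidance, +1)
RTT 7: cwnd = 19 MSS (congestion avoidance, +1)
RTT 8: cwnd = 20 MSS (congestion avoidance, +1)
RTT 9: cwnd = 21 MSS (congestion avoidance, +1)

21


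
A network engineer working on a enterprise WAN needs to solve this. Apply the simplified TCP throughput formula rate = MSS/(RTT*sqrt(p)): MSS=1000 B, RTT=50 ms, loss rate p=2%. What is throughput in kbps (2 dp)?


Given: MSS = 1000 bytes, RTT = 50 ms, loss = 2%
RTT in seconds = 50 / 1000 = 0.05
Loss rate = 2% = 0.02
sqrt(loss) = sqrt(0.02) = 0.141421356237
Throughput (bytes/s) = 1000 / (0.05 * 0.141421356237) = 141421.3562
Throughput (kbps) = 141421.3562 * 8 / 1000 = 1131.370850 -> 1131.37 kbps (2 dp)

1131.37


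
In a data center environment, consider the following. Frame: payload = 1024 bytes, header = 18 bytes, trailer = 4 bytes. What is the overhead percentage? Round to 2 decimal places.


Given: payload = 1024 B, header = 18 B, trailer = 4 B
Overhead bytes = header + trailer = 18 + 4 = 22
Total frame = payload + overhead = 1024 + 22 = 1046
Overhead % = 22 / 1046 * 100 = 2.1033% -> 2.10% (2 dp)

2.10


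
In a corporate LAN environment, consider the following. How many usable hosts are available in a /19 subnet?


Given: subnet mask /19
Host bits = 32 - 19 = 13
Total addresses = 2^13 = 8192
Usable hosts = 8192 - 2 (network + broadcast) = 8190

8190


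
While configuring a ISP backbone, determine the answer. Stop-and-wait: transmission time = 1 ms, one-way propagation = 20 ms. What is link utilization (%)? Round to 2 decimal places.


Given: Ttrans = 1 ms, Tprop = 20 ms
RTT = 2 * Tprop = 2 * 20 = 40 ms
U = Ttrans / (Ttrans + RTT)
U = 1 / (1 + 40)
U = 1 / 41 = 0.02439
U% = 2.44%

2.44


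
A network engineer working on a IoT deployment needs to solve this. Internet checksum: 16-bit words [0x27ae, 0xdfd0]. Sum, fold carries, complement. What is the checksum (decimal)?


Given words: [0x27ae, 0xdfd0]
Step 1: Sum all words
Raw sum = 10158 + 57296 = 67454
Step 2: Fold carry: (1918 + 1) = 1919
One's complement = ~1919 & 0xFFFF = 63616

63616


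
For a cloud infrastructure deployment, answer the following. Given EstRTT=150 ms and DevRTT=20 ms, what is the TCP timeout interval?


Given: EstRTT = 150 ms, DevRTT = 20 ms
Timeout = EstRTT + 4 * DevRTT
4 * DevRTT = 4 * 20 = 80
Timeout = 150 + 80 = 230 ms

230


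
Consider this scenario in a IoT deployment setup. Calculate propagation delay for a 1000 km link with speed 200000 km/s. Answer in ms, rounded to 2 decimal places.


Given: distance = 1000 km, speed = 200000 km/s
Delay = distance / speed = 1000 / 200000 seconds
Delay in ms = 1000 * 1000 / 200000
Delay = 5.0000 ms
Rounded to 2 dp = 5.00 ms

5.00


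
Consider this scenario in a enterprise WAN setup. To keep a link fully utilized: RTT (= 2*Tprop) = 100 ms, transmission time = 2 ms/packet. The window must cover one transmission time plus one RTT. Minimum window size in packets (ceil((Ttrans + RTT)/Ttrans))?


Given: Ttrans = 2 ms, RTT = 100 ms (= 2 * Tprop, Tprop = 50 ms)
Time until first ACK returns = Ttrans + RTT = 2 + 100 = 102 ms
Need W * Ttrans >= Ttrans + RTT  ->  W >= (Ttrans + RTT) / Ttrans
(Ttrans + RTT) / Ttrans = 102 / 2 = 51
W_min = ceil(51) = 51

51


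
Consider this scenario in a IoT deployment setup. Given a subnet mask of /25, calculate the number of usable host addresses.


Given: subnet mask /25
Host bits = 32 - 25 = 7
Total addresses = 2^7 = 128
Usable hosts = 128 - 2 (network + broadcast) = 126

126


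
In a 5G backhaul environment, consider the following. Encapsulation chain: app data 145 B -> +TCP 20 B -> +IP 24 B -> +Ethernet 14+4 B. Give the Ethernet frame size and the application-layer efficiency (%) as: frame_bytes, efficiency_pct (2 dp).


TCP segment = 145 + 20 = 165 B
IP packet = 165 + 24 = 189 B
Ethernet frame = 189 + 14 + 4 = 207 B
Efficiency = app / frame = 145 / 207 = 0.700483 = 70.0483% -> 70.05% (2 dp)

207, 70.05


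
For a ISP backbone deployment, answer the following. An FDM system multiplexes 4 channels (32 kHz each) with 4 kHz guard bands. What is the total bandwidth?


Given: 4 channels, 32 kHz each, guard = 4 kHz
Channel bandwidth = 4 * 32 = 128 kHz
Guard bands = 3 gaps * 4 kHz = 12 kHz
Total = 128 + 12 = 140 kHz

140


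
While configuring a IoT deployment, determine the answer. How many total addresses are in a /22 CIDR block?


Given: CIDR prefix /22
Host bits = 32 - 22 = 10
Total addresses = 2^10 = 1024

1024


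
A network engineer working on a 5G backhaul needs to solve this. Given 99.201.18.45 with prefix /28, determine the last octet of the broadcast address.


Given: IP = 99.201.18.45, prefix = /28
Host bits = 32 - 28 = 4
Network last octet = 45 AND mask = 32
Host part size = 2^4 - 1 = 15
Broadcast last octet = 32 OR 15 = 47

47


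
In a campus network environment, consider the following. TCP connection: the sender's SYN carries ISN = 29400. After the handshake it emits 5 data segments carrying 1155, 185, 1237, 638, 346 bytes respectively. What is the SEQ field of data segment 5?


The SYN occupies sequence number ISN = 29400, so the first data byte is ISN + 1 = 29401.
SEQ of data segment i = (ISN + 1) + sum of payload sizes of segments 1..i-1.
Segment 1: SEQ = 29401, payload = 1155 bytes
Segment 2: SEQ = 30556, payload = 185 bytes
Segment 3: SEQ = 30741, payload = 1237 bytes
Segment 4: SEQ = 31978, payload = 638 bytes
Segment 5: SEQ = 32616, payload = 346 bytes
SEQ of segment 5 = 29401 + 1155 + 185 + 1237 + 638 = 32616

32616


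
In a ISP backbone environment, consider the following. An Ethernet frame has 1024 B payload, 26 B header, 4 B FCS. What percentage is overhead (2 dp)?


Given: payload = 1024 B, header = 26 B, trailer = 4 B
Overhead bytes = header + trailer = 26 + 4 = 30
Total frame = payload + overhead = 1024 + 30 = 1054
Overhead % = 30 / 1054 * 100 = 2.8463% -> 2.85% (2 dp)

2.85


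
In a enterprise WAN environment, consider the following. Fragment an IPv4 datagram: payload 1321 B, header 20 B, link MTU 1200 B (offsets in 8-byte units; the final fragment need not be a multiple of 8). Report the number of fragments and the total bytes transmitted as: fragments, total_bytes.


Max data per non-final fragment = floor((MTU - header)/8)*8 = floor((1200 - 20)/8)*8 = floor(1180/8)*8 = 1176 B
Final fragment needs no 8-byte alignment: it can carry up to MTU - header = 1180 B
Non-final fragments needed = ceil((payload - 1180) / 1176) = ceil(141/1176) = ceil(0.1199) = 1
Number of fragments = 1 + 1 = 2
Fragment sizes (data): 1 * 1176 B + 145 B (last, 145 <= 1180 OK)
Total bytes sent = payload + n_frags * header = 1321 + 2*20 = 1321 + 40 = 1361 B

2, 1361


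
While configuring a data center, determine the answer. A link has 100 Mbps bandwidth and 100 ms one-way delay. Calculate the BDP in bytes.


Given: bandwidth = 100 Mbps, delay = 100 ms
BDP in bits = 100 * 10^6 * 100 / 1000
BDP in bits = 10000000
BDP in bytes = 10000000 / 8 = 1250000

1250000


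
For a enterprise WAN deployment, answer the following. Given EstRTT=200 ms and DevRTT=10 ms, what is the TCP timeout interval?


Given: EstRTT = 200 ms, DevRTT = 10 ms
Timeout = EstRTT + 4 * DevRTT
4 * DevRTT = 4 * 10 = 40
Timeout = 200 + 40 = 240 ms

240


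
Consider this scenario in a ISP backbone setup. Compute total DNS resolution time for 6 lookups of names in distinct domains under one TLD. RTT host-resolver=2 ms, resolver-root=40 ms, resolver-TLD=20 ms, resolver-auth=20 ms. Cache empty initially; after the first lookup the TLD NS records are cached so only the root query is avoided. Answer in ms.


Lookup 1 (cold cache): local + root + TLD + auth = 2 + 40 + 20 + 20 = 82 ms
Lookups 2..6 (TLD NS cached -> skip root; new domain -> still ask TLD and auth): local + TLD + auth = 2 + 20 + 20 = 42 ms each
Remaining 5 lookups: 5 * 42 = 210 ms
Total = 82 + 210 = 292 ms

292


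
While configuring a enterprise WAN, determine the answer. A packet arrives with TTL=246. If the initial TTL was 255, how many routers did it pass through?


Given: initial TTL = 255, received TTL = 246
Hops = initial TTL - received TTL
Hops = 255 - 246 = 9

9


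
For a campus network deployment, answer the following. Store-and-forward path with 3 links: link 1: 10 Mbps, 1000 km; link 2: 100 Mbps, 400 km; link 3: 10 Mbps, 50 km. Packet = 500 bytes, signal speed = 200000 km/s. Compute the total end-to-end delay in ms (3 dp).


Packet = 500 bytes = 4000 bits. Store-and-forward: sum (t_trans + t_prop) per link.
Link 1: t_trans = 4000/(10*10^6) s = 0.4000 ms; t_prop = 1000/200000 s = 5.0000 ms; subtotal = 5.4000 ms
Link 2: t_trans = 4000/(100*10^6) s = 0.0400 ms; t_prop = 400/200000 s = 2.0000 ms; subtotal = 2.0400 ms
Link 3: t_trans = 4000/(10*10^6) s = 0.4000 ms; t_prop = 50/200000 s = 0.2500 ms; subtotal = 0.6500 ms
End-to-end = 5.4000 + 2.0400 + 0.6500 = 8.0900 ms -> 8.090 ms (3 dp)

8.090


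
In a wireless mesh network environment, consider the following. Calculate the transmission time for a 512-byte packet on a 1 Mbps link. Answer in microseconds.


Given: packet = 512 bytes, bandwidth = 1 Mbps
Packet in bits = 512 * 8 = 4096 bits
Bandwidth = 1 * 10^6 = 1000000 bps
Time = 4096 / 1000000 seconds
Time in us = 4096 * 10^6 / 1000000 = 4096

4096


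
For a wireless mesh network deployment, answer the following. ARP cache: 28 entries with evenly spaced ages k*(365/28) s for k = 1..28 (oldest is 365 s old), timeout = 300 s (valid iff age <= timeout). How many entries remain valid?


Ages are k * 365/28 s for k = 1..28 (spacing = 13.0357 s).
Entry k is valid iff k * 365/28 <= 300 iff k <= 28 * 300 / 365 = 23.0137
n_valid = floor(23.0137) = 23
(n_stale = 28 - 23 = 5)

23


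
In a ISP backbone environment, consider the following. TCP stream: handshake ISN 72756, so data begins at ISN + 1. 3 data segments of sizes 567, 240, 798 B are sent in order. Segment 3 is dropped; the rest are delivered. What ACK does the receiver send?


SYN uses sequence number 72756; first data byte = ISN + 1 = 72757.
Segment 1: SEQ = 72757, len = 567 B, covers [72757, 73323]
Segment 2: SEQ = 73324, len = 240 B, covers [73324, 73563]
Segment 3: SEQ = 73564, len = 798 B, covers [73564, 74361] [LOST]
In-order data received: bytes [72757, 73563] (segments 1..2).
Segment 3 missing -> gap begins at byte 73564.
Cumulative ACK = next expected in-order byte = 72757 + 567 + 240 = 73564

73564


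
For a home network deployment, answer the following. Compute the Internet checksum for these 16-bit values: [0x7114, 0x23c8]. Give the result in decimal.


Given words: [0x7114, 0x23c8]
Step 1: Sum all words
Raw sum = 28948 + 9160 = 38108
One's complement = ~38108 & 0xFFFF = 27427

27427


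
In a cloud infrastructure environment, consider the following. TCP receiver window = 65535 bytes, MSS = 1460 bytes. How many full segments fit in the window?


Given: RWND = 65535 bytes, MSS = 1460 bytes
Full segments = floor(RWND / MSS)
Full segments = floor(65535 / 1460)
Full segments = floor(44.887) = 44

44


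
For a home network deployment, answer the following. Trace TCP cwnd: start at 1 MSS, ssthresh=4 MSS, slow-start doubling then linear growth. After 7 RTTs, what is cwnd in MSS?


RTT 0: cwnd = 1 MSS (initial)
RTT 1: cwnd = 2 MSS (slow start, doubled)
RTT 2: cwnd = 4 MSS (slow start, doubled)
RTT 3: cwnd = 5 MSS (congestion avoidance, +1)
RTT 4: cwnd = 6 MSS (congestion avoidance, +1)
RTT 5: cwnd = 7 MSS (congestion avoidance, +1)
RTT 6: cwnd = 8 MSS (congestion avoidance, +1)
RTT 7: cwnd = 9 MSS (congestion avoidance, +1)

9


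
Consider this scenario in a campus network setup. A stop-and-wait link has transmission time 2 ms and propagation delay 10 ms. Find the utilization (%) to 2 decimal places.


Given: Ttrans = 2 ms, Tprop = 10 ms
RTT = 2 * Tprop = 2 * 10 = 20 ms
U = Ttrans / (Ttrans + RTT)
U = 2 / (2 + 20)
U = 2 / 22 = 0.090909
U% = 9.09%

9.09


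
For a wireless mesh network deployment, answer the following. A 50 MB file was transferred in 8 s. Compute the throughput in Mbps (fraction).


Given: file = 50 MB, time = 8 s
File in Mb = 50 * 8 = 400 Mb
Throughput = 400 / 8 Mbps
Throughput = 50 Mbps

50


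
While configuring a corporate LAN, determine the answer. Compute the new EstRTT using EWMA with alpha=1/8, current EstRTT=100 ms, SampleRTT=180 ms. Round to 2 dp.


Given: EstRTT = 100 ms, SampleRTT = 180 ms, alpha = 1/8
New EstRTT = (1 - alpha) * EstRTT + alpha * SampleRTT
(7/8) * 100 = 87.5
(1/8) * 180 = 22.5
New EstRTT = 87.5 + 22.5 = 110 ms -> 110.00 ms (2 dp)

110.00


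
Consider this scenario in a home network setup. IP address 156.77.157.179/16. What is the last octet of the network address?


Given: IP = 156.77.157.179, prefix = /16
Subnet mask = 255.255.0.0
Last octet of IP: 179
Last octet of mask: 0
Network last octet = 179 AND 0 = 0

0


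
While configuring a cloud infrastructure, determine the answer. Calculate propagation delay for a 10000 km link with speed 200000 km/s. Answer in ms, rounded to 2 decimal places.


Given: distance = 10000 km, speed = 200000 km/s
Delay = distance / speed = 10000 / 200000 seconds
Delay in ms = 10000 * 1000 / 200000
Delay = 50.0000 ms
Rounded to 2 dp = 50.00 ms

50.00


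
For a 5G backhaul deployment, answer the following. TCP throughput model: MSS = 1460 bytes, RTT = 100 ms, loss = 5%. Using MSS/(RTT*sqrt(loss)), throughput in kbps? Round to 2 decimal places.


Given: MSS = 1460 bytes, RTT = 100 ms, loss = 5%
RTT in seconds = 100 / 1000 = 0.1
Loss rate = 5% = 0.05
sqrt(loss) = sqrt(0.05) = 0.223606797750
Throughput (bytes/s) = 1460 / (0.1 * 0.223606797750) = 65293.1849
Throughput (kbps) = 65293.1849 * 8 / 1000 = 522.345480 -> 522.35 kbps (2 dp)

522.35


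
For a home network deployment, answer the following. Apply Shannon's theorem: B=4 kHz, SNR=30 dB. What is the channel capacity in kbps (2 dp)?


Given: B = 4 kHz, SNR = 30 dB
SNR linear = 10^(30/10) = 1000
1 + SNR = 1001
log2(1001) = 9.9672262588
C = 4 * 1000 * 9.9672262588 = 39868.9050 bps
C = 39.868905 kbps -> 39.87 kbps (2 dp)

39.87


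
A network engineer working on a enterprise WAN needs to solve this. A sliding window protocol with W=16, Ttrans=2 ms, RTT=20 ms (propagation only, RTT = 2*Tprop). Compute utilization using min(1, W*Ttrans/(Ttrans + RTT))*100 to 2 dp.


Given: W = 16, Ttrans = 2 ms, RTT = 20 ms (= 2 * Tprop, Tprop = 10 ms)
Cycle time = Ttrans + RTT = 2 + 20 = 22 ms (first packet sent until its ACK returns)
W * Ttrans = 16 * 2 = 32 ms of sending per cycle
W * Ttrans / (Ttrans + RTT) = 32 / 22 = 1.454545
U = min(1, 1.454545) = 1.000000
U% = 100.00%

100.00


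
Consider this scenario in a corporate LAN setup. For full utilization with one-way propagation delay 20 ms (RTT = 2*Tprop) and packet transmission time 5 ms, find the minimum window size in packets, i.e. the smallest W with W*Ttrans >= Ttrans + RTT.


Given: Ttrans = 5 ms, RTT = 40 ms (= 2 * Tprop, Tprop = 20 ms)
Time until first ACK returns = Ttrans + RTT = 5 + 40 = 45 ms
Need W * Ttrans >= Ttrans + RTT  ->  W >= (Ttrans + RTT) / Ttrans
(Ttrans + RTT) / Ttrans = 45 / 5 = 9
W_min = ceil(9) = 9

9


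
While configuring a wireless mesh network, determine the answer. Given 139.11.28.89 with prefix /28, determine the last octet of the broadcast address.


Given: IP = 139.11.28.89, prefix = /28
Host bits = 32 - 28 = 4
Network last octet = 89 AND mask = 80
Host part size = 2^4 - 1 = 15
Broadcast last octet = 80 OR 15 = 95

95


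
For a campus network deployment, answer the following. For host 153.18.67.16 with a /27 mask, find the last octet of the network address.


Given: IP = 153.18.67.16, prefix = /27
Subnet mask = 255.255.255.224
Last octet of IP: 16
Last octet of mask: 224
Network last octet = 16 AND 224 = 0

0


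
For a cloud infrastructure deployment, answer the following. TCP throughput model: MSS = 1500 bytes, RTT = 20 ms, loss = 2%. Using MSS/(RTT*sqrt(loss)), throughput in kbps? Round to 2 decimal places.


Given: MSS = 1500 bytes, RTT = 20 ms, loss = 2%
RTT in seconds = 20 / 1000 = 0.02
Loss rate = 2% = 0.02
sqrt(loss) = sqrt(0.02) = 0.141421356237
Throughput (bytes/s) = 1500 / (0.02 * 0.141421356237) = 530330.0859
Throughput (kbps) = 530330.0859 * 8 / 1000 = 4242.640687 -> 4242.64 kbps (2 dp)

4242.64


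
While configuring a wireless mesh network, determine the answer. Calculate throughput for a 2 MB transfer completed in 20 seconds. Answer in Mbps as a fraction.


Given: file = 2 MB, time = 20 s
File in Mb = 2 * 8 = 16 Mb
Throughput = 16 / 20 Mbps
Throughput = 4/5 Mbps

4/5


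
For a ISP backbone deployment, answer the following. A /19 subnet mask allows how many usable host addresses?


Given: subnet mask /19
Host bits = 32 - 19 = 13
Total addresses = 2^13 = 8192
Usable hosts = 8192 - 2 (network + broadcast) = 8190

8190


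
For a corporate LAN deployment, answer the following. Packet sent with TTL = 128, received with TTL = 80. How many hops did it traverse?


Given: initial TTL = 128, received TTL = 80
Hops = initial TTL - received TTL
Hops = 128 - 80 = 48

48


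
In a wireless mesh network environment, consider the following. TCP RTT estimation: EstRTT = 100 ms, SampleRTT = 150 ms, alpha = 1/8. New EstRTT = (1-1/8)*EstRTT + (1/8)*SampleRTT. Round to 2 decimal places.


Given: EstRTT = 100 ms, SampleRTT = 150 ms, alpha = 1/8
New EstRTT = (1 - alpha) * EstRTT + alpha * SampleRTT
(7/8) * 100 = 87.5
(1/8) * 150 = 18.75
New EstRTT = 87.5 + 18.75 = 106.25 ms -> 106.25 ms (2 dp)

106.25


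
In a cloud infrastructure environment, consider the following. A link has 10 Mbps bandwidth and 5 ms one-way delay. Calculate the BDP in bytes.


Given: bandwidth = 10 Mbps, delay = 5 ms
BDP in bits = 10 * 10^6 * 5 / 1000
BDP in bits = 50000
BDP in bytes = 50000 / 8 = 6250

6250


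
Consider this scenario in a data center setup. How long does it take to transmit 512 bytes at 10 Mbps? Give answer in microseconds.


Given: packet = 512 bytes, bandwidth = 10 Mbps
Packet in bits = 512 * 8 = 4096 bits
Bandwidth = 10 * 10^6 = 10000000 bps
Time = 4096 / 10000000 seconds
Time in us = 4096 * 10^6 / 10000000 = 409.6

409.6


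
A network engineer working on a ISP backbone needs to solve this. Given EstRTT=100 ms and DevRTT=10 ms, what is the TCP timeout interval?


Given: EstRTT = 100 ms, DevRTT = 10 ms
Timeout = EstRTT + 4 * DevRTT
4 * DevRTT = 4 * 10 = 40
Timeout = 100 + 40 = 140 ms

140


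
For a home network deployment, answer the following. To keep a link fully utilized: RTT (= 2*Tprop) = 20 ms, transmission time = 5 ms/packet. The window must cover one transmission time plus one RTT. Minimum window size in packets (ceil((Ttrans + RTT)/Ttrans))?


Given: Ttrans = 5 ms, RTT = 20 ms (= 2 * Tprop, Tprop = 10 ms)
Time until first ACK returns = Ttrans + RTT = 5 + 20 = 25 ms
Need W * Ttrans >= Ttrans + RTT  ->  W >= (Ttrans + RTT) / Ttrans
(Ttrans + RTT) / Ttrans = 25 / 5 = 5
W_min = ceil(5) = 5

5


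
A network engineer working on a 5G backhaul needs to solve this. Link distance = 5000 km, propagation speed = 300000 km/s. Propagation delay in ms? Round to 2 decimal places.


Given: distance = 5000 km, speed = 300000 km/s
Delay = distance / speed = 5000 / 300000 seconds
Delay in ms = 5000 * 1000 / 300000
Delay = 16.6667 ms
Rounded to 2 dp = 16.67 ms

16.67


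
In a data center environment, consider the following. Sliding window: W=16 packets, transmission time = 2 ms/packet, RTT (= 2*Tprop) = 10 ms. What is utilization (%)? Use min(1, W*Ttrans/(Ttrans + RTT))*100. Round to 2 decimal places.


Given: W = 16, Ttrans = 2 ms, RTT = 10 ms (= 2 * Tprop, Tprop = 5 ms)
Cycle time = Ttrans + RTT = 2 + 10 = 12 ms (first packet sent until its ACK returns)
W * Ttrans = 16 * 2 = 32 ms of sending per cycle
W * Ttrans / (Ttrans + RTT) = 32 / 12 = 2.666667
U = min(1, 2.666667) = 1.000000
U% = 100.00%

100.00


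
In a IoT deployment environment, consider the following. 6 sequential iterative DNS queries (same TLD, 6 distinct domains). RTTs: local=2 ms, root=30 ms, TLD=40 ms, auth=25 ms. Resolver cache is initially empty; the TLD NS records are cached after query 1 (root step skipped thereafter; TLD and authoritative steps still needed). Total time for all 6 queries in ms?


Lookup 1 (cold cache): local + root + TLD + auth = 2 + 30 + 40 + 25 = 97 ms
Lookups 2..6 (TLD NS cached -> skip root; new domain -> still ask TLD and auth): local + TLD + auth = 2 + 40 + 25 = 67 ms each
Remaining 5 lookups: 5 * 67 = 335 ms
Total = 97 + 335 = 432 ms

432


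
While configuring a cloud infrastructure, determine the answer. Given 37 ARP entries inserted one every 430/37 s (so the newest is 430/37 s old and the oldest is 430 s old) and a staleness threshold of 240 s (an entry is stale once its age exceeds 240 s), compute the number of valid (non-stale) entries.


Ages are k * 430/37 s for k = 1..37 (spacing = 11.6216 s).
Entry k is valid iff k * 430/37 <= 240 iff k <= 37 * 240 / 430 = 20.6512
n_valid = floor(20.6512) = 20
(n_stale = 37 - 20 = 17)

20


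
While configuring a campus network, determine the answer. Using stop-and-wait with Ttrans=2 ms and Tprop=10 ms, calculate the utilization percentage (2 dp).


Given: Ttrans = 2 ms, Tprop = 10 ms
RTT = 2 * Tprop = 2 * 10 = 20 ms
U = Ttrans / (Ttrans + RTT)
U = 2 / (2 + 20)
U = 2 / 22 = 0.090909
U% = 9.09%

9.09


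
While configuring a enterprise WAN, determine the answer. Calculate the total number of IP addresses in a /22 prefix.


Given: CIDR prefix /22
Host bits = 32 - 22 = 10
Total addresses = 2^10 = 1024

1024


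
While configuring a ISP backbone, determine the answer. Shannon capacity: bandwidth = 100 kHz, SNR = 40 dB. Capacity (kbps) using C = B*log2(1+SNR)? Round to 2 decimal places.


Given: B = 100 kHz, SNR = 40 dB
SNR linear = 10^(40/10) = 10000
1 + SNR = 10001
log2(10001) = 13.2878566418
C = 100 * 1000 * 13.2878566418 = 1328785.6642 bps
C = 1328.785664 kbps -> 1328.79 kbps (2 dp)

1328.79


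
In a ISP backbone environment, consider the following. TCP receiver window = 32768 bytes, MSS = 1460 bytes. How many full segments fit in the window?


Given: RWND = 32768 bytes, MSS = 1460 bytes
Full segments = floor(RWND / MSS)
Full segments = floor(32768 / 1460)
Full segments = floor(22.4438) = 22

22


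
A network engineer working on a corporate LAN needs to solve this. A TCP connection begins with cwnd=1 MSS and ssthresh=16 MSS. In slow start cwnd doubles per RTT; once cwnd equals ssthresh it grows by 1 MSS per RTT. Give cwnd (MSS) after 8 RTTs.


RTT 0: cwnd = 1 MSS (initial)
RTT 1: cwnd = 2 MSS (slow start, doubled)
RTT 2: cwnd = 4 MSS (slow start, doubled)
RTT 3: cwnd = 8 MSS (slow start, doubled)
RTT 4: cwnd = 16 MSS (slow start, doubled)
RTT 5: cwnd = 17 MSS (congestion avoidance, +1)
RTT 6: cwnd = 18 MSS (congestion avoidance, +1)
RTT 7: cwnd = 19 MSS (congestion avoidance, +1)
RTT 8: cwnd = 20 MSS (congestion avoidance, +1)

20


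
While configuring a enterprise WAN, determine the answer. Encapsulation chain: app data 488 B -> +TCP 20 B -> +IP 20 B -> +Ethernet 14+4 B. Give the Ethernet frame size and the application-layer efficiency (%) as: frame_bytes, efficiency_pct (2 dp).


TCP segment = 488 + 20 = 508 B
IP packet = 508 + 20 = 528 B
Ethernet frame = 528 + 14 + 4 = 546 B
Efficiency = app / frame = 488 / 546 = 0.893773 = 89.3773% -> 89.38% (2 dp)

546, 89.38


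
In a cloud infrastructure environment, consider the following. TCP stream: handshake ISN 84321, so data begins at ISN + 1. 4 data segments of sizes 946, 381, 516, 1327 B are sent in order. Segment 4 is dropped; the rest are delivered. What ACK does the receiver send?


SYN uses sequence number 84321; first data byte = ISN + 1 = 84322.
Segment 1: SEQ = 84322, len = 946 B, covers [84322, 85267]
Segment 2: SEQ = 85268, len = 381 B, covers [85268, 85648]
Segment 3: SEQ = 85649, len = 516 B, covers [85649, 86164]
Segment 4: SEQ = 86165, len = 1327 B, covers [86165, 87491] [LOST]
In-order data received: bytes [84322, 86164] (segments 1..3).
Segment 4 missing -> gap begins at byte 86165.
Cumulative ACK = next expected in-order byte = 84322 + 946 + 381 + 516 = 86165

86165


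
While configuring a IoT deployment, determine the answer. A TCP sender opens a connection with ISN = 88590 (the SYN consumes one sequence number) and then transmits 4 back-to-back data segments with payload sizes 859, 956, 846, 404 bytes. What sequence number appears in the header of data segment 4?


The SYN occupies sequence number ISN = 88590, so the first data byte is ISN + 1 = 88591.
SEQ of data segment i = (ISN + 1) + sum of payload sizes of segments 1..i-1.
Segment 1: SEQ = 88591, payload = 859 bytes
Segment 2: SEQ = 89450, payload = 956 bytes
Segment 3: SEQ = 90406, payload = 846 bytes
Segment 4: SEQ = 91252, payload = 404 bytes
SEQ of segment 4 = 88591 + 859 + 956 + 846 = 91252

91252


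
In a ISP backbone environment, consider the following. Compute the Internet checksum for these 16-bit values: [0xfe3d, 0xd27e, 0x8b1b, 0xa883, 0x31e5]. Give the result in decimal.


Given words: [0xfe3d, 0xd27e, 0x8b1b, 0xa883, 0x31e5]
Step 1: Sum all words
Raw sum = 65085 + 53886 + 35611 + 43139 + 12773 = 210494
Step 2: Fold carry: (13886 + 3) = 13889
One's complement = ~13889 & 0xFFFF = 51646

51646


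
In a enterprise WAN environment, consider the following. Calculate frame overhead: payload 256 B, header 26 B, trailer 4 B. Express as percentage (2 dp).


Given: payload = 256 B, header = 26 B, trailer = 4 B
Overhead bytes = header + trailer = 26 + 4 = 30
Total frame = payload + overhead = 256 + 30 = 286
Overhead % = 30 / 286 * 100 = 10.4895% -> 10.49% (2 dp)

10.49


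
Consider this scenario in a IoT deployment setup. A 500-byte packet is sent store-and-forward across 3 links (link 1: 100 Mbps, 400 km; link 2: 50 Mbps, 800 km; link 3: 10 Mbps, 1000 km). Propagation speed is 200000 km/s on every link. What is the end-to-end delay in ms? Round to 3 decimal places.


Packet = 500 bytes = 4000 bits. Store-and-forward: sum (t_trans + t_prop) per link.
Link 1: t_trans = 4000/(100*10^6) s = 0.0400 ms; t_prop = 400/200000 s = 2.0000 ms; subtotal = 2.0400 ms
Link 2: t_trans = 4000/(50*10^6) s = 0.0800 ms; t_prop = 800/200000 s = 4.0000 ms; subtotal = 4.0800 ms
Link 3: t_trans = 4000/(10*10^6) s = 0.4000 ms; t_prop = 1000/200000 s = 5.0000 ms; subtotal = 5.4000 ms
End-to-end = 2.0400 + 4.0800 + 5.4000 = 11.5200 ms -> 11.520 ms (3 dp)

11.520


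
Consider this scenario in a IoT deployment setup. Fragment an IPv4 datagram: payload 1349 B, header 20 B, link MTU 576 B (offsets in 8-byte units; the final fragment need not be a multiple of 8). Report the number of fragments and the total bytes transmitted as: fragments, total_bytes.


Max data per non-final fragment = floor((MTU - header)/8)*8 = floor((576 - 20)/8)*8 = floor(556/8)*8 = 552 B
Final fragment needs no 8-byte alignment: it can carry up to MTU - header = 556 B
Non-final fragments needed = ceil((payload - 556) / 552) = ceil(793/552) = ceil(1.4366) = 2
Number of fragments = 2 + 1 = 3
Fragment sizes (data): 2 * 552 B + 245 B (last, 245 <= 556 OK)
Total bytes sent = payload + n_frags * header = 1349 + 3*20 = 1349 + 60 = 1409 B

3, 1409


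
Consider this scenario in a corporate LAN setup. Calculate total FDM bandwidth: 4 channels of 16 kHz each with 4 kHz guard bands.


Given: 4 channels, 16 kHz each, guard = 4 kHz
Channel bandwidth = 4 * 16 = 64 kHz
Guard bands = 3 gaps * 4 kHz = 12 kHz
Total = 64 + 12 = 76 kHz

76


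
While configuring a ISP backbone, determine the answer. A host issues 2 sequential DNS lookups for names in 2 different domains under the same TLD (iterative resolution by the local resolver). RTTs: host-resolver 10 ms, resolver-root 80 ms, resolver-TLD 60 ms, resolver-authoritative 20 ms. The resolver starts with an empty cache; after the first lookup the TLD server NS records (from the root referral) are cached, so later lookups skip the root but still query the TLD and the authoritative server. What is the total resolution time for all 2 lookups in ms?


Lookup 1 (cold cache): local + root + TLD + auth = 10 + 80 + 60 + 20 = 170 ms
Lookups 2..2 (TLD NS cached -> skip root; new domain -> still ask TLD and auth): local + TLD + auth = 10 + 60 + 20 = 90 ms each
Remaining 1 lookups: 1 * 90 = 90 ms
Total = 170 + 90 = 260 ms

260


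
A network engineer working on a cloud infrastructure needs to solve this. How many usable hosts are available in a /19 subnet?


Given: subnet mask /19
Host bits = 32 - 19 = 13
Total addresses = 2^13 = 8192
Usable hosts = 8192 - 2 (network + broadcast) = 8190

8190


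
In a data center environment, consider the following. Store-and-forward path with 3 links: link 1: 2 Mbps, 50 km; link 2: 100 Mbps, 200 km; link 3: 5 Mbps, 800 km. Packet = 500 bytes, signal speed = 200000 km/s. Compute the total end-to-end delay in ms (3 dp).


Packet = 500 bytes = 4000 bits. Store-and-forward: sum (t_trans + t_prop) per link.
Link 1: t_trans = 4000/(2*10^6) s = 2.0000 ms; t_prop = 50/200000 s = 0.2500 ms; subtotal = 2.2500 ms
Link 2: t_trans = 4000/(100*10^6) s = 0.0400 ms; t_prop = 200/200000 s = 1.0000 ms; subtotal = 1.0400 ms
Link 3: t_trans = 4000/(5*10^6) s = 0.8000 ms; t_prop = 800/200000 s = 4.0000 ms; subtotal = 4.8000 ms
End-to-end = 2.2500 + 1.0400 + 4.8000 = 8.0900 ms -> 8.090 ms (3 dp)

8.090


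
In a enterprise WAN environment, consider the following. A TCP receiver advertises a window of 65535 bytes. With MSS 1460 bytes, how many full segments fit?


Given: RWND = 65535 bytes, MSS = 1460 bytes
Full segments = floor(RWND / MSS)
Full segments = floor(65535 / 1460)
Full segments = floor(44.887) = 44

44


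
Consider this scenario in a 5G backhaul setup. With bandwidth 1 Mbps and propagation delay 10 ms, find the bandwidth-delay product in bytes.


Given: bandwidth = 1 Mbps, delay = 10 ms
BDP in bits = 1 * 10^6 * 10 / 1000
BDP in bits = 10000
BDP in bytes = 10000 / 8 = 1250

1250


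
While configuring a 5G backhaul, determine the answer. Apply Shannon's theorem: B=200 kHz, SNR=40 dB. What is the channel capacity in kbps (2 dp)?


Given: B = 200 kHz, SNR = 40 dB
SNR linear = 10^(40/10) = 10000
1 + SNR = 10001
log2(10001) = 13.2878566418
C = 200 * 1000 * 13.2878566418 = 2657571.3284 bps
C = 2657.571328 kbps -> 2657.57 kbps (2 dp)

2657.57


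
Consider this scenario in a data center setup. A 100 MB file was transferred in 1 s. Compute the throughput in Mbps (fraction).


Given: file = 100 MB, time = 1 s
File in Mb = 100 * 8 = 800 Mb
Throughput = 800 / 1 Mbps
Throughput = 800 Mbps

800


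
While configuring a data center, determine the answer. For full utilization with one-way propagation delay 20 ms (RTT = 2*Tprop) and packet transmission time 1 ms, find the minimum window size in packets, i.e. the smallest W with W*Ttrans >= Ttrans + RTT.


Given: Ttrans = 1 ms, RTT = 40 ms (= 2 * Tprop, Tprop = 20 ms)
Time until first ACK returns = Ttrans + RTT = 1 + 40 = 41 ms
Need W * Ttrans >= Ttrans + RTT  ->  W >= (Ttrans + RTT) / Ttrans
(Ttrans + RTT) / Ttrans = 41 / 1 = 41
W_min = ceil(41) = 41

41


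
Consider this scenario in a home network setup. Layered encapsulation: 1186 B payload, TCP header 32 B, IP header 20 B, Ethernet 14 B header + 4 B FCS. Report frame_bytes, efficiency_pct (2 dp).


TCP segment = 1186 + 32 = 1218 B
IP packet = 1218 + 20 = 1238 B
Ethernet frame = 1238 + 14 + 4 = 1256 B
Efficiency = app / frame = 1186 / 1256 = 0.944268 = 94.4268% -> 94.43% (2 dp)

1256, 94.43


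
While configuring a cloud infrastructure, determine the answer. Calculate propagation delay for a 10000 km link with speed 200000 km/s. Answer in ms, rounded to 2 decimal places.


Given: distance = 10000 km, speed = 200000 km/s
Delay = distance / speed = 10000 / 200000 seconds
Delay in ms = 10000 * 1000 / 200000
Delay = 50.0000 ms
Rounded to 2 dp = 50.00 ms

50.00


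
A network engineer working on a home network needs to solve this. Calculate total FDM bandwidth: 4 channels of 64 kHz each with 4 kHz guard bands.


Given: 4 channels, 64 kHz each, guard = 4 kHz
Channel bandwidth = 4 * 64 = 256 kHz
Guard bands = 3 gaps * 4 kHz = 12 kHz
Total = 256 + 12 = 268 kHz

268


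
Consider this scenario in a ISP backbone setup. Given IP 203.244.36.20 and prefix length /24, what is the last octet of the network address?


Given: IP = 203.244.36.20, prefix = /24
Subnet mask = 255.255.255.0
Last octet of IP: 20
Last octet of mask: 0
Network last octet = 20 AND 0 = 0

0


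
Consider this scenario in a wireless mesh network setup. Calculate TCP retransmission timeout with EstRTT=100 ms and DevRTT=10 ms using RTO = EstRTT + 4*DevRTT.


Given: EstRTT = 100 ms, DevRTT = 10 ms
Timeout = EstRTT + 4 * DevRTT
4 * DevRTT = 4 * 10 = 40
Timeout = 100 + 40 = 140 ms

140


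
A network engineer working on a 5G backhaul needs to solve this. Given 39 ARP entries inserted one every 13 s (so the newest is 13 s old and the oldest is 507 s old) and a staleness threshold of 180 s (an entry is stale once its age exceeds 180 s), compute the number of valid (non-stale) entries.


Ages are k * 507/39 s for k = 1..39 (spacing = 13.0000 s).
Entry k is valid iff k * 507/39 <= 180 iff k <= 39 * 180 / 507 = 13.8462
n_valid = floor(13.8462) = 13
(n_stale = 39 - 13 = 26)

13


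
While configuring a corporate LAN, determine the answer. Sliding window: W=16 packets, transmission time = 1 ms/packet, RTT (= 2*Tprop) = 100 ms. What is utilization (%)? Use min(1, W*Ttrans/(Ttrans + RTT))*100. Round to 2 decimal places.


Given: W = 16, Ttrans = 1 ms, RTT = 100 ms (= 2 * Tprop, Tprop = 50 ms)
Cycle time = Ttrans + RTT = 1 + 100 = 101 ms (first packet sent until its ACK returns)
W * Ttrans = 16 * 1 = 16 ms of sending per cycle
W * Ttrans / (Ttrans + RTT) = 16 / 101 = 0.158416
U = min(1, 0.158416) = 0.158416
U% = 15.84%

15.84


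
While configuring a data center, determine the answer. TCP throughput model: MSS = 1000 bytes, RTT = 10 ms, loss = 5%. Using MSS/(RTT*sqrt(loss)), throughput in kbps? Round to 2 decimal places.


Given: MSS = 1000 bytes, RTT = 10 ms, loss = 5%
RTT in seconds = 10 / 1000 = 0.01
Loss rate = 5% = 0.05
sqrt(loss) = sqrt(0.05) = 0.223606797750
Throughput (bytes/s) = 1000 / (0.01 * 0.223606797750) = 447213.5955
Throughput (kbps) = 447213.5955 * 8 / 1000 = 3577.708764 -> 3577.71 kbps (2 dp)

3577.71


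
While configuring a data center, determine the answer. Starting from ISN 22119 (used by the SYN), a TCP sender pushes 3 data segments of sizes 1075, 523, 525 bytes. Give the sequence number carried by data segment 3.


The SYN occupies sequence number ISN = 22119, so the first data byte is ISN + 1 = 22120.
SEQ of data segment i = (ISN + 1) + sum of payload sizes of segments 1..i-1.
Segment 1: SEQ = 22120, payload = 1075 bytes
Segment 2: SEQ = 23195, payload = 523 bytes
Segment 3: SEQ = 23718, payload = 525 bytes
SEQ of segment 3 = 22120 + 1075 + 523 = 23718

23718
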